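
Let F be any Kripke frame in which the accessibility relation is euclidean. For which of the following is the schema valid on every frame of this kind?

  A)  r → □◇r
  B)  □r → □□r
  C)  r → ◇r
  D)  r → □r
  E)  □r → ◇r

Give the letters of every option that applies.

(A) r → □◇r is axiom B, which corresponds to symmetry. Such an R need not be symmetric — not valid.
(B) axiom 4: valid iff R is transitive. Such an R need not be transitive — not valid.
(C) the dual of axiom T: valid iff R is reflexive. Such an R need not be reflexive — not valid.
(D) r → □r is equivalent to ◇p→p; it holds exactly when R ⊆ identity. Such an R need not be a subset of the identity — not valid.
(E) axiom D: valid iff R is serial. Such an R need not be serial — not valid.

none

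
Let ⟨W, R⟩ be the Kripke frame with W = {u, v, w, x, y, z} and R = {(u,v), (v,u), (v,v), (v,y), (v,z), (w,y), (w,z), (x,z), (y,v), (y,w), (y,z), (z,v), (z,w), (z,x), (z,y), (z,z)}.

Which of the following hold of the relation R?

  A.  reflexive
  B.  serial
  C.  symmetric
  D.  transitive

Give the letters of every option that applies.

(A) not reflexive: not u R u.
(B) serial: every world has an R-successor.
(C) symmetric: every R-edge is matched by its reverse.
(D) not transitive: u R v and v R u but not u R u.

B, C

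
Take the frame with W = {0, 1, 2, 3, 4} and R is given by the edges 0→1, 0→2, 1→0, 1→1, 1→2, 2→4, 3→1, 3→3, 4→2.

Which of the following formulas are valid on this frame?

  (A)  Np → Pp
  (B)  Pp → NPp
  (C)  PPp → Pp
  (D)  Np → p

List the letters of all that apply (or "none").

A

R is not reflexive: not 0 R 0.
R is not transitive: 0 R 1 and 1 R 0 but not 0 R 0.
R is not euclidean: 0 R 2 and 0 R 1 but not 2 R 1.
R is serial: every world has an R-successor.
(A) Np → Pp is axiom D, which corresponds to seriality. R is serial — valid.
(B) Pp → NPp (axiom 5) characterises the euclidean frames. R is not euclidean — not valid.
(C) the dual of axiom 4: valid iff R is transitive. R is not transitive — not valid.
(D) Np → p is axiom T; it is valid on a frame exactly when R is reflexive. R is not reflexive, so not valid.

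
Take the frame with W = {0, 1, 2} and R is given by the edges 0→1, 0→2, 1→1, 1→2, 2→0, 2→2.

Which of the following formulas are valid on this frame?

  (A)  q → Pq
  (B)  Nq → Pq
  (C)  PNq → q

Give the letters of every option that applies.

R is not reflexive: not 0 R 0.
R is not symmetric: 0 R 1 but not 1 R 0.
R is serial: every world has an R-successor.
(A) q → Pq (the dual of axiom T) characterises the reflexive frames. R is not reflexive — not valid.
(B) axiom D: valid iff R is serial. R is serial — valid.
(C) PNq → q is the dual of axiom B, which corresponds to symmetry. R is not symmetric — not valid.

B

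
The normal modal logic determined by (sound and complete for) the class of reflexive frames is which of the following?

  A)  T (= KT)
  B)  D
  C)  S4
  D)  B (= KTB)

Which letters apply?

(A) T (= KT) is determined by exactly this class.
(B) D is determined by the class of serial frames.
(C) S4 is determined by the class of reflexive and transitive frames.
(D) B (= KTB) is determined by the class of reflexive and symmetric frames.

A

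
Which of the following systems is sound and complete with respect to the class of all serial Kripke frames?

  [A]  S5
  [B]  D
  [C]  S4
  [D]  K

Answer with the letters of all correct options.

B

(A) S5 is determined by the class of reflexive, symmetric, and transitive frames.
(B) D is determined by exactly this class.
(C) S4 is determined by the class of reflexive and transitive frames.
(D) K is determined by the class of arbitrary frames.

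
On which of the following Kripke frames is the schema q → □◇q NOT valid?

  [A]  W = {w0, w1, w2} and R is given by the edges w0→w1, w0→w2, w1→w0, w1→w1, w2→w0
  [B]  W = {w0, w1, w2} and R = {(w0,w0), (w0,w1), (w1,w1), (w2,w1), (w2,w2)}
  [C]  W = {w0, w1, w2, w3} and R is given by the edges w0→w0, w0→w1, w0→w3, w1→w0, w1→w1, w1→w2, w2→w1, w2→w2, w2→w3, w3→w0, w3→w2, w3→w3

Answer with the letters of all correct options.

B

The schema q → □◇q is axiom B; it is valid on a frame iff R is symmetric.
(A) R is symmetric (every R-edge is matched by its reverse), so the schema is valid here.
(B) R is not symmetric (w0 R w1 but not w1 R w0), so the schema fails here.
(C) R is symmetric (every R-edge is matched by its reverse), so the schema is valid here.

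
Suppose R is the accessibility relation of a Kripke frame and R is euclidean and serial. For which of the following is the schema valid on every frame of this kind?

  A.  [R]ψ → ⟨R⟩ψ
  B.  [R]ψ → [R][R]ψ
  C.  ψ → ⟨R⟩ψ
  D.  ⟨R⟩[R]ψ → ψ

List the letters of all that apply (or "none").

(A) [R]ψ → ⟨R⟩ψ (axiom D) characterises the serial frames. Every such R is serial — valid.
(B) [R]ψ → [R][R]ψ is axiom 4; it is valid on a frame exactly when R is transitive. Such an R need not be transitive, so not valid.
(C) ψ → ⟨R⟩ψ is the dual of axiom T; it is valid on a frame exactly when R is reflexive. Such an R need not be reflexive, so not valid.
(D) ⟨R⟩[R]ψ → ψ is the dual of axiom B, which corresponds to symmetry. Such an R need not be symmetric — not valid.

A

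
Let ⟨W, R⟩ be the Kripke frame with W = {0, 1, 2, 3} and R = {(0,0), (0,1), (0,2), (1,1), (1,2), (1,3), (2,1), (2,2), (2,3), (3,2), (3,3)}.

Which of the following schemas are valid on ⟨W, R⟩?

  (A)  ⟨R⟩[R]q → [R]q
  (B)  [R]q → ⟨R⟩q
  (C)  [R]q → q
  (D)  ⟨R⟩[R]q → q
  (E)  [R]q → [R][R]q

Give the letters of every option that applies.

R is reflexive: each world relates to itself.
R is not symmetric: 0 R 1 but not 1 R 0.
R is not transitive: 0 R 1 and 1 R 3 but not 0 R 3.
R is not euclidean: 0 R 1 and 0 R 0 but not 1 R 0.
R is serial: every world has an R-successor.
(A) the dual of axiom 5: valid iff R is euclidean. R is not euclidean — not valid.
(B) [R]q → ⟨R⟩q is axiom D, which corresponds to seriality. R is serial — valid.
(C) [R]q → q is axiom T; it is valid on a frame exactly when R is reflexive. R is reflexive, so valid.
(D) the dual of axiom B: valid iff R is symmetric. R is not symmetric — not valid.
(E) [R]q → [R][R]q (axiom 4) characterises the transitive frames. R is not transitive — not valid.

B, C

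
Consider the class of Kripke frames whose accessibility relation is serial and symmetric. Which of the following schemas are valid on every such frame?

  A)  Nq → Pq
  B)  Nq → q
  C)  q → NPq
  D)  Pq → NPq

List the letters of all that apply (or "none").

A, C

(A) Nq → Pq (axiom D) characterises the serial frames. Every such R is serial — valid.
(B) Nq → q is axiom T; it is valid on a frame exactly when R is reflexive. Such an R need not be reflexive, so not valid.
(C) axiom B: valid iff R is symmetric. Every such R is symmetric — valid.
(D) Pq → NPq is axiom 5, which corresponds to the euclidean property. Such an R need not be euclidean — not valid.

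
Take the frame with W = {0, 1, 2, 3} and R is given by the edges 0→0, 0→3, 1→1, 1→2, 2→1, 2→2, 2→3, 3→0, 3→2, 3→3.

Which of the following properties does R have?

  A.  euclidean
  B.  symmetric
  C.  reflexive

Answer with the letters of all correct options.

(A) not euclidean: 2 R 1 and 2 R 3 but not 1 R 3.
(B) symmetric: every R-edge is matched by its reverse.
(C) reflexive: each world relates to itself.

B, C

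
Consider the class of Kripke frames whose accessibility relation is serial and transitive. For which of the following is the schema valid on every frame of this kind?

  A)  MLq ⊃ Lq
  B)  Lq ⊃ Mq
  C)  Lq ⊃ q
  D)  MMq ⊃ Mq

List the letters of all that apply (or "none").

(A) MLq ⊃ Lq is the dual of axiom 5; it is valid on a frame exactly when R is euclidean. Such an R need not be euclidean, so not valid.
(B) Lq ⊃ Mq (axiom D) characterises the serial frames. Every such R is serial — valid.
(C) Lq ⊃ q is axiom T; it is valid on a frame exactly when R is reflexive. Such an R need not be reflexive, so not valid.
(D) the dual of axiom 4: valid iff R is transitive. Every such R is transitive — valid.

B, D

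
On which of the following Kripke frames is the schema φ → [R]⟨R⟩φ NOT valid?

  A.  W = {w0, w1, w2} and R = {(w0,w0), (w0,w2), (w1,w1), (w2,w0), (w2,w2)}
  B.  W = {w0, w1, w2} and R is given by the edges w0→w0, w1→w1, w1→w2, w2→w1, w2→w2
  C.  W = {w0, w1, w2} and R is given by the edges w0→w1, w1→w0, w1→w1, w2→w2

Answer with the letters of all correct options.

The schema φ → [R]⟨R⟩φ is axiom B; it is valid on a frame iff R is symmetric.
(A) R is symmetric (every R-edge is matched by its reverse), so the schema is valid here.
(B) R is symmetric (every R-edge is matched by its reverse), so the schema is valid here.
(C) R is symmetric (every R-edge is matched by its reverse), so the schema is valid here.

none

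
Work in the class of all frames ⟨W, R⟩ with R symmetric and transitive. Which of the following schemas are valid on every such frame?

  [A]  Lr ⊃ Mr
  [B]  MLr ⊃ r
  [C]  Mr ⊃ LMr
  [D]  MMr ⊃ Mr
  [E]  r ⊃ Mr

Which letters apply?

B, C, D

A symmetric transitive relation is euclidean (uRv and uRw give vRu by symmetry, then vRw by transitivity).
(A) Lr ⊃ Mr is axiom D; it is valid on a frame exactly when R is serial. Such an R need not be serial, so not valid.
(B) MLr ⊃ r (the dual of axiom B) characterises the symmetric frames. Every such R is symmetric — valid.
(C) Mr ⊃ LMr is axiom 5, which corresponds to the euclidean property. Every such R is euclidean — valid.
(D) MMr ⊃ Mr is the dual of axiom 4; it is valid on a frame exactly when R is transitive. Every such R is transitive, so valid.
(E) r ⊃ Mr is the dual of axiom T; it is valid on a frame exactly when R is reflexive. Such an R need not be reflexive, so not valid.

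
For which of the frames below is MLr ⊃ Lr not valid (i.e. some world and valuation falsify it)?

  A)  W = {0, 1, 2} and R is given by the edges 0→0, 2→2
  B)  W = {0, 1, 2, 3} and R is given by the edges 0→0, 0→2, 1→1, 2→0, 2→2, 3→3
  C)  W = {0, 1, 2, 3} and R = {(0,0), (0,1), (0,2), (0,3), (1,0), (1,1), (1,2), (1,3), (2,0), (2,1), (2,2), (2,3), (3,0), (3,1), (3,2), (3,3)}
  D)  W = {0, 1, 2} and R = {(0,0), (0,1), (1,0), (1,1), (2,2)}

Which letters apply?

The schema MLr ⊃ Lr is the dual of axiom 5; it is valid on a frame iff R is euclidean.
(A) R is euclidean (any two R-successors of the same world are R-related), so the schema is valid here.
(B) R is euclidean (any two R-successors of the same world are R-related), so the schema is valid here.
(C) R is euclidean (any two R-successors of the same world are R-related), so the schema is valid here.
(D) R is euclidean (any two R-successors of the same world are R-related), so the schema is valid here.

none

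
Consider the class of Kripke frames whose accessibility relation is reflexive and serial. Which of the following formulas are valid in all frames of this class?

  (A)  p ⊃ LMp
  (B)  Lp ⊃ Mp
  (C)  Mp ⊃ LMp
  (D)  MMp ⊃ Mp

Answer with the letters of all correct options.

B

(A) p ⊃ LMp (axiom B) characterises the symmetric frames. Such an R need not be symmetric — not valid.
(B) Lp ⊃ Mp (axiom D) characterises the serial frames. Every such R is serial — valid.
(C) axiom 5: valid iff R is euclidean. Such an R need not be euclidean — not valid.
(D) MMp ⊃ Mp is the dual of axiom 4; it is valid on a frame exactly when R is transitive. Such an R need not be transitive, so not valid.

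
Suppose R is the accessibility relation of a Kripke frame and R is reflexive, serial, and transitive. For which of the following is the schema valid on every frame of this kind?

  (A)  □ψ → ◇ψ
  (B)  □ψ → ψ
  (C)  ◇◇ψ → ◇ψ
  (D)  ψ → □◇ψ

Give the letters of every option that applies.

(A) □ψ → ◇ψ (axiom D) characterises the serial frames. Every such R is serial — valid.
(B) □ψ → ψ (axiom T) characterises the reflexive frames. Every such R is reflexive — valid.
(C) ◇◇ψ → ◇ψ is the dual of axiom 4, which corresponds to transitivity. Every such R is transitive — valid.
(D) ψ → □◇ψ (axiom B) characterises the symmetric frames. Such an R need not be symmetric — not valid.

A, B, C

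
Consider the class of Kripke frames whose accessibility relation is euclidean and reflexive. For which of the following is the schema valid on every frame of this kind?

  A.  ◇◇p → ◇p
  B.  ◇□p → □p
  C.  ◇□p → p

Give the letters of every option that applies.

A, B, C

A reflexive euclidean relation is also symmetric (from wRw and wRv the euclidean condition gives vRw) and hence transitive; it is an equivalence relation.
(A) ◇◇p → ◇p is the dual of axiom 4; it is valid on a frame exactly when R is transitive. Every such R is transitive, so valid.
(B) ◇□p → □p is the dual of axiom 5, which corresponds to the euclidean property. Every such R is euclidean — valid.
(C) ◇□p → p is the dual of axiom B; it is valid on a frame exactly when R is symmetric. Every such R is symmetric, so valid.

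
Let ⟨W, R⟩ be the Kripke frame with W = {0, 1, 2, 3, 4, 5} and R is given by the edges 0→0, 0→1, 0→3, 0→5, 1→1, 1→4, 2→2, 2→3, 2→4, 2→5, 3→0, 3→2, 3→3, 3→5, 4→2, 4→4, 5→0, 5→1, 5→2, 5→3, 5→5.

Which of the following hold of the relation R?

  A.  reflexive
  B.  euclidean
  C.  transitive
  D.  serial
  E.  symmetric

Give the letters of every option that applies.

A, D

(A) reflexive: each world relates to itself.
(B) not euclidean: 0 R 1 and 0 R 0 but not 1 R 0.
(C) not transitive: 0 R 1 and 1 R 4 but not 0 R 4.
(D) serial: every world has an R-successor.
(E) not symmetric: 0 R 1 but not 1 R 0.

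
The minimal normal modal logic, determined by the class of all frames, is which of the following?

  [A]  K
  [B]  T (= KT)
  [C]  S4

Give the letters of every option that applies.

A

(A) K is determined by exactly this class.
(B) T (= KT) is determined by the class of reflexive frames.
(C) S4 is determined by the class of reflexive and transitive frames.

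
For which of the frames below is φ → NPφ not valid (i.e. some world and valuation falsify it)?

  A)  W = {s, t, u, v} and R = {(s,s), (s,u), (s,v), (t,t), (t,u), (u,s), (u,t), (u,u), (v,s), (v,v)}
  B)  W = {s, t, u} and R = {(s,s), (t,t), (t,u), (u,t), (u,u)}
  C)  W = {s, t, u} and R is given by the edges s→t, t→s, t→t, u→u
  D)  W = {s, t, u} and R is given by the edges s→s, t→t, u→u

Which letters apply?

The schema φ → NPφ is axiom B; it is valid on a frame iff R is symmetric.
(A) R is symmetric (every R-edge is matched by its reverse), so the schema is valid here.
(B) R is symmetric (every R-edge is matched by its reverse), so the schema is valid here.
(C) R is symmetric (every R-edge is matched by its reverse), so the schema is valid here.
(D) R is symmetric (every R-edge is matched by its reverse), so the schema is valid here.

none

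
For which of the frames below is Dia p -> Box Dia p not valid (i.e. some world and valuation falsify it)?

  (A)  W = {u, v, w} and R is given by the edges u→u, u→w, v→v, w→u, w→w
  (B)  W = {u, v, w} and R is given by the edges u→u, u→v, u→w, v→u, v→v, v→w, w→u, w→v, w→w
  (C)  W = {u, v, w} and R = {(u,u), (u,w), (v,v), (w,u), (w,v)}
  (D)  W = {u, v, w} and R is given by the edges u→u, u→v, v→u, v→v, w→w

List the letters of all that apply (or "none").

C

The schema Dia p -> Box Dia p is axiom 5; it is valid on a frame iff R is euclidean.
(A) R is euclidean (any two R-successors of the same world are R-related), so the schema is valid here.
(B) R is euclidean (any two R-successors of the same world are R-related), so the schema is valid here.
(C) R is not euclidean (w R u and w R v but not u R v), so the schema fails here.
(D) R is euclidean (any two R-successors of the same world are R-related), so the schema is valid here.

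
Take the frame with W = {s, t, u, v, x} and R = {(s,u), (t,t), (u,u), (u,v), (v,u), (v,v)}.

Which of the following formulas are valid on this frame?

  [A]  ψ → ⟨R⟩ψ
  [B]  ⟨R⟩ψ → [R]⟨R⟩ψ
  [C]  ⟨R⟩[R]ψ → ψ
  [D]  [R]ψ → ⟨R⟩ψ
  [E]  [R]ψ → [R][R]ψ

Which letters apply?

R is not reflexive: not s R s.
R is not symmetric: s R u but not u R s.
R is not transitive: s R u and u R v but not s R v.
R is euclidean: any two R-successors of the same world are R-related.
R is not serial: x has no R-successor.
(A) ψ → ⟨R⟩ψ (the dual of axiom T) characterises the reflexive frames. R is not reflexive — not valid.
(B) ⟨R⟩ψ → [R]⟨R⟩ψ is axiom 5, which corresponds to the euclidean property. R is euclidean — valid.
(C) ⟨R⟩[R]ψ → ψ is the dual of axiom B; it is valid on a frame exactly when R is symmetric. R is not symmetric, so not valid.
(D) axiom D: valid iff R is serial. R is not serial — not valid.
(E) [R]ψ → [R][R]ψ is axiom 4; it is valid on a frame exactly when R is transitive. R is not transitive, so not valid.

B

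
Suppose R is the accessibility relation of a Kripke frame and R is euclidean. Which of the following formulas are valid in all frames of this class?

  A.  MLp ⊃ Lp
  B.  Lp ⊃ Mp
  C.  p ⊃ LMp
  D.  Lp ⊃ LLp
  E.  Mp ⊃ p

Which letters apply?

(A) MLp ⊃ Lp is the dual of axiom 5; it is valid on a frame exactly when R is euclidean. Every such R is euclidean, so valid.
(B) Lp ⊃ Mp (axiom D) characterises the serial frames. Such an R need not be serial — not valid.
(C) p ⊃ LMp (axiom B) characterises the symmetric frames. Such an R need not be symmetric — not valid.
(D) Lp ⊃ LLp (axiom 4) characterises the transitive frames. Such an R need not be transitive — not valid.
(E) Mp ⊃ p is the converse of T; it holds exactly when R ⊆ identity. Such an R need not be a subset of the identity — not valid.

A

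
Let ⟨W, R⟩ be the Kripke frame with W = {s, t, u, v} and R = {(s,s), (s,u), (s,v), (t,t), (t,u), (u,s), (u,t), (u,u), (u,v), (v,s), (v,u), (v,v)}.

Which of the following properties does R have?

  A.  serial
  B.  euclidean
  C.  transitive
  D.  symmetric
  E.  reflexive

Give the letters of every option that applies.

(A) serial: every world has an R-successor.
(B) not euclidean: u R s and u R t but not s R t.
(C) not transitive: s R u and u R t but not s R t.
(D) symmetric: every R-edge is matched by its reverse.
(E) reflexive: each world relates to itself.

A, D, E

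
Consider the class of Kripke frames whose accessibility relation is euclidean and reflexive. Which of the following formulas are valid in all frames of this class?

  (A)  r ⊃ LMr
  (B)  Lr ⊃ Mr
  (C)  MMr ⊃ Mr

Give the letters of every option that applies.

A, B, C

A reflexive euclidean relation is also symmetric (from wRw and wRv the euclidean condition gives vRw) and hence transitive; it is an equivalence relation.
(A) r ⊃ LMr (axiom B) characterises the symmetric frames. Every such R is symmetric — valid.
(B) Lr ⊃ Mr is axiom D; it is valid on a frame exactly when R is serial. Every such R is serial, so valid.
(C) MMr ⊃ Mr (the dual of axiom 4) characterises the transitive frames. Every such R is transitive — valid.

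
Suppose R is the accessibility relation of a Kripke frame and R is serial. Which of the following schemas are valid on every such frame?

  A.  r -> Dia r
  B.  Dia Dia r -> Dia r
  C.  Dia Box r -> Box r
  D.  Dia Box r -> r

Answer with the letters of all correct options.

none

(A) the dual of axiom T: valid iff R is reflexive. Such an R need not be reflexive — not valid.
(B) Dia Dia r -> Dia r (the dual of axiom 4) characterises the transitive frames. Such an R need not be transitive — not valid.
(C) the dual of axiom 5: valid iff R is euclidean. Such an R need not be euclidean — not valid.
(D) Dia Box r -> r is the dual of axiom B; it is valid on a frame exactly when R is symmetric. Such an R need not be symmetric, so not valid.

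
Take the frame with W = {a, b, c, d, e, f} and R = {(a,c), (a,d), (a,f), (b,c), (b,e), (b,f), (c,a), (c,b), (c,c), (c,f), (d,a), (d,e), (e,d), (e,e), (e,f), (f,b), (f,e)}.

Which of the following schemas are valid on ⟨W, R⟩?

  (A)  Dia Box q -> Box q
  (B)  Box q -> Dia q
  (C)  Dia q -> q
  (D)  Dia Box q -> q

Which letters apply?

R is not symmetric: a R f but not f R a.
R is not euclidean: a R c and a R d but not c R d.
R is serial: every world has an R-successor.
R is not a subset of the identity: a R c with a ≠ c.
(A) Dia Box q -> Box q is the dual of axiom 5; it is valid on a frame exactly when R is euclidean. R is not euclidean, so not valid.
(B) Box q -> Dia q (axiom D) characterises the serial frames. R is serial — valid.
(C) Dia q -> q is valid only on frames where every R-edge is a self-loop. Here R ⊄ identity — not valid.
(D) Dia Box q -> q is the dual of axiom B, which corresponds to symmetry. R is not symmetric — not valid.

B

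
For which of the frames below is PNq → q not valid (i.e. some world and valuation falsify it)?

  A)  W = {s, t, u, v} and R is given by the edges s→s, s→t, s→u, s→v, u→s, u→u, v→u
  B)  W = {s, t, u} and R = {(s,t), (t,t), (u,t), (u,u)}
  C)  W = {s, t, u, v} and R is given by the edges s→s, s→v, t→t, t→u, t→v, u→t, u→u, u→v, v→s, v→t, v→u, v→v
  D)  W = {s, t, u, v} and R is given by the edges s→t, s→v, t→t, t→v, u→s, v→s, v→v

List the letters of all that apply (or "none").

The schema PNq → q is the dual of axiom B; it is valid on a frame iff R is symmetric.
(A) R is not symmetric (s R t but not t R s), so the schema fails here.
(B) R is not symmetric (s R t but not t R s), so the schema fails here.
(C) R is symmetric (every R-edge is matched by its reverse), so the schema is valid here.
(D) R is not symmetric (s R t but not t R s), so the schema fails here.

A, B, D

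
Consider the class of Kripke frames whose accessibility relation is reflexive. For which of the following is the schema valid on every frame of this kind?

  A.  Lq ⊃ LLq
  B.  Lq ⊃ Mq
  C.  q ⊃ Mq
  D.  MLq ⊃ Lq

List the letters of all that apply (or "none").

A reflexive relation is serial.
(A) Lq ⊃ LLq is axiom 4, which corresponds to transitivity. Such an R need not be transitive — not valid.
(B) Lq ⊃ Mq (axiom D) characterises the serial frames. Every such R is serial — valid.
(C) q ⊃ Mq is the dual of axiom T, which corresponds to reflexivity. Every such R is reflexive — valid.
(D) the dual of axiom 5: valid iff R is euclidean. Such an R need not be euclidean — not valid.

B, C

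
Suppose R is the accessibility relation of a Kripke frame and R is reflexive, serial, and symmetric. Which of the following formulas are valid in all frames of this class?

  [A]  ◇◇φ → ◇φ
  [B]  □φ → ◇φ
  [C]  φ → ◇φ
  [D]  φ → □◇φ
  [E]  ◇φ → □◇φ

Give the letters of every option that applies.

B, C, D

(A) ◇◇φ → ◇φ is the dual of axiom 4, which corresponds to transitivity. Such an R need not be transitive — not valid.
(B) axiom D: valid iff R is serial. Every such R is serial — valid.
(C) φ → ◇φ is the dual of axiom T, which corresponds to reflexivity. Every such R is reflexive — valid.
(D) φ → □◇φ is axiom B; it is valid on a frame exactly when R is symmetric. Every such R is symmetric, so valid.
(E) ◇φ → □◇φ is axiom 5, which corresponds to the euclidean property. Such an R need not be euclidean — not valid.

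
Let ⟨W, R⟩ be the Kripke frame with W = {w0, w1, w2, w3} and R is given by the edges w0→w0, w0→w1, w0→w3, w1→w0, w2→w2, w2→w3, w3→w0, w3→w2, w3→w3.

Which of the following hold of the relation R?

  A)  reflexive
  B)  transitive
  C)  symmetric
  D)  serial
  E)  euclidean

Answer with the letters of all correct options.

C, D

(A) not reflexive: not w1 R w1.
(B) not transitive: w0 R w3 and w3 R w2 but not w0 R w2.
(C) symmetric: every R-edge is matched by its reverse.
(D) serial: every world has an R-successor.
(E) not euclidean: w0 R w1 and w0 R w3 but not w1 R w3.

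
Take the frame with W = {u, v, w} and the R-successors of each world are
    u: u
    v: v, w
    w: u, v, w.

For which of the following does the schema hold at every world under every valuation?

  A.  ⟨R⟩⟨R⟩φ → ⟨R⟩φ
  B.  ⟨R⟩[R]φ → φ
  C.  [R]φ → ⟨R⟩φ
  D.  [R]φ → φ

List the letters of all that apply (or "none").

C, D

R is reflexive: each world relates to itself.
R is not symmetric: w R u but not u R w.
R is not transitive: v R w and w R u but not v R u.
R is serial: every world has an R-successor.
(A) ⟨R⟩⟨R⟩φ → ⟨R⟩φ (the dual of axiom 4) characterises the transitive frames. R is not transitive — not valid.
(B) the dual of axiom B: valid iff R is symmetric. R is not symmetric — not valid.
(C) [R]φ → ⟨R⟩φ is axiom D, which corresponds to seriality. R is serial — valid.
(D) [R]φ → φ is axiom T; it is valid on a frame exactly when R is reflexive. R is reflexive, so valid.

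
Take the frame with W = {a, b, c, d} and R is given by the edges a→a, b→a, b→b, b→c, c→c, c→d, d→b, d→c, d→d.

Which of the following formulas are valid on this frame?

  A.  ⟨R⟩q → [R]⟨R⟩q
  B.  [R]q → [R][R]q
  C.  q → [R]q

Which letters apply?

none

R is not transitive: b R c and c R d but not b R d.
R is not euclidean: b R a and b R b but not a R b.
R is not a subset of the identity: b R a with b ≠ a.
(A) axiom 5: valid iff R is euclidean. R is not euclidean — not valid.
(B) [R]q → [R][R]q is axiom 4, which corresponds to transitivity. R is not transitive — not valid.
(C) q → [R]q is valid only on frames where every R-edge is a self-loop. Here R ⊄ identity — not valid.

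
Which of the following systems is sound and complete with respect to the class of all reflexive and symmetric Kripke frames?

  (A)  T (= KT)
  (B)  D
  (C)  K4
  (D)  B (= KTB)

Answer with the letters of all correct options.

D

(A) T (= KT) is determined by the class of reflexive frames.
(B) D is determined by the class of serial frames.
(C) K4 is determined by the class of transitive frames.
(D) B (= KTB) is determined by exactly this class.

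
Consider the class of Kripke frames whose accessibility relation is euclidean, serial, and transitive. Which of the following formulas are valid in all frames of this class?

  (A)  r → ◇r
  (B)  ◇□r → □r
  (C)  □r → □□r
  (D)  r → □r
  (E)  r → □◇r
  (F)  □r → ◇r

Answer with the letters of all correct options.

B, C, F

(A) r → ◇r (the dual of axiom T) characterises the reflexive frames. Such an R need not be reflexive — not valid.
(B) ◇□r → □r is the dual of axiom 5, which corresponds to the euclidean property. Every such R is euclidean — valid.
(C) □r → □□r (axiom 4) characterises the transitive frames. Every such R is transitive — valid.
(D) r → □r is equivalent to ◇p→p; it holds exactly when R ⊆ identity. Such an R need not be a subset of the identity — not valid.
(E) r → □◇r is axiom B, which corresponds to symmetry. Such an R need not be symmetric — not valid.
(F) □r → ◇r is axiom D; it is valid on a frame exactly when R is serial. Every such R is serial, so valid.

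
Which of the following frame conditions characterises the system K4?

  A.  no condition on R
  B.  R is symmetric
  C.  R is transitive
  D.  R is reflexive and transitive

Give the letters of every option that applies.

(A) this class determines K, not K4.
(B) this class determines KB, not K4.
(C) K4 is sound and complete for exactly this class.
(D) this class determines S4, not K4.

C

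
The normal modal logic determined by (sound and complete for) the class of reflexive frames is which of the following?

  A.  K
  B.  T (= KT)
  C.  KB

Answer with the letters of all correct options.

B

(A) K is determined by the class of arbitrary frames.
(B) T (= KT) is determined by exactly this class.
(C) KB is determined by the class of symmetric frames.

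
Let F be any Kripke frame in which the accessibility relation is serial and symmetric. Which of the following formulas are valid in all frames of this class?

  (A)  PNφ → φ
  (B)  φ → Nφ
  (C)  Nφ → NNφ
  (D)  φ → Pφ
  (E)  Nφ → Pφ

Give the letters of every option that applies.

(A) the dual of axiom B: valid iff R is symmetric. Every such R is symmetric — valid.
(B) φ → Nφ (equivalent to ◇p→p) corresponds to R being a subset of the identity. Such an R need not be a subset of the identity, so not valid.
(C) Nφ → NNφ (axiom 4) characterises the transitive frames. Such an R need not be transitive — not valid.
(D) φ → Pφ is the dual of axiom T; it is valid on a frame exactly when R is reflexive. Such an R need not be reflexive, so not valid.
(E) Nφ → Pφ (axiom D) characterises the serial frames. Every such R is serial — valid.

A, E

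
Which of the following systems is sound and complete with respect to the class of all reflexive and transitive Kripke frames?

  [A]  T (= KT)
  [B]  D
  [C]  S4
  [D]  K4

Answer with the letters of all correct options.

C

(A) T (= KT) is determined by the class of reflexive frames.
(B) D is determined by the class of serial frames.
(C) S4 is determined by exactly this class.
(D) K4 is determined by the class of transitive frames.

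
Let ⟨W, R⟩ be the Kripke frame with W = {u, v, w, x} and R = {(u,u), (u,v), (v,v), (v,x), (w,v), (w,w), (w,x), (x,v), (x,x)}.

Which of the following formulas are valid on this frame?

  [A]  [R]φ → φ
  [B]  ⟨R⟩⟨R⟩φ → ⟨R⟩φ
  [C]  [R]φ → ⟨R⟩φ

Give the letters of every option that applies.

A, C

R is reflexive: each world relates to itself.
R is not transitive: u R v and v R x but not u R x.
R is serial: every world has an R-successor.
(A) [R]φ → φ (axiom T) characterises the reflexive frames. R is reflexive — valid.
(B) the dual of axiom 4: valid iff R is transitive. R is not transitive — not valid.
(C) [R]φ → ⟨R⟩φ is axiom D, which corresponds to seriality. R is serial — valid.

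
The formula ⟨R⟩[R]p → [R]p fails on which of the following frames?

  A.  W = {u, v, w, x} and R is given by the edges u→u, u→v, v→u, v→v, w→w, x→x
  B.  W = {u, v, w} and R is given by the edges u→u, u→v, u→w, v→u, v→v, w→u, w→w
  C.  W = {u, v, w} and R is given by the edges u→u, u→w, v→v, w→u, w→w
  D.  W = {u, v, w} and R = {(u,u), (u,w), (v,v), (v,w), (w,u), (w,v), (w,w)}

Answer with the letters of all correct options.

B, D

The schema ⟨R⟩[R]p → [R]p is the dual of axiom 5; it is valid on a frame iff R is euclidean.
(A) R is euclidean (any two R-successors of the same world are R-related), so the schema is valid here.
(B) R is not euclidean (u R v and u R w but not v R w), so the schema fails here.
(C) R is euclidean (any two R-successors of the same world are R-related), so the schema is valid here.
(D) R is not euclidean (w R u and w R v but not u R v), so the schema fails here.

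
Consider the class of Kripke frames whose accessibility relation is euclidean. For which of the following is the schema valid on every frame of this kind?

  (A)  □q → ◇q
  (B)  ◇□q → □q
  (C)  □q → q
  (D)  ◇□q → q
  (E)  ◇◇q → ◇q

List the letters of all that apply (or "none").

(A) axiom D: valid iff R is serial. Such an R need not be serial — not valid.
(B) the dual of axiom 5: valid iff R is euclidean. Every such R is euclidean — valid.
(C) □q → q is axiom T; it is valid on a frame exactly when R is reflexive. Such an R need not be reflexive, so not valid.
(D) ◇□q → q (the dual of axiom B) characterises the symmetric frames. Such an R need not be symmetric — not valid.
(E) ◇◇q → ◇q (the dual of axiom 4) characterises the transitive frames. Such an R need not be transitive — not valid.

B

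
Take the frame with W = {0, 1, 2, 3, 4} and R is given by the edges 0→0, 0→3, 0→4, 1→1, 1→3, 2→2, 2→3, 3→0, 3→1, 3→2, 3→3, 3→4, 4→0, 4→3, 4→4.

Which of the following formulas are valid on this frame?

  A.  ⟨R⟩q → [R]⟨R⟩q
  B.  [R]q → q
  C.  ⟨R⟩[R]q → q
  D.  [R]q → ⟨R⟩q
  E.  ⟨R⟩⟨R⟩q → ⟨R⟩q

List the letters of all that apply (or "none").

R is reflexive: each world relates to itself.
R is symmetric: every R-edge is matched by its reverse.
R is not transitive: 0 R 3 and 3 R 1 but not 0 R 1.
R is not euclidean: 3 R 0 and 3 R 1 but not 0 R 1.
R is serial: every world has an R-successor.
(A) axiom 5: valid iff R is euclidean. R is not euclidean — not valid.
(B) [R]q → q (axiom T) characterises the reflexive frames. R is reflexive — valid.
(C) ⟨R⟩[R]q → q (the dual of axiom B) characterises the symmetric frames. R is symmetric — valid.
(D) [R]q → ⟨R⟩q is axiom D; it is valid on a frame exactly when R is serial. R is serial, so valid.
(E) the dual of axiom 4: valid iff R is transitive. R is not transitive — not valid.

B, C, D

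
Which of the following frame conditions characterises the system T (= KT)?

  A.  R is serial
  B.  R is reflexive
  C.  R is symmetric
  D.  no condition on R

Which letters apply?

(A) this class determines D, not T (= KT).
(B) T (= KT) is sound and complete for exactly this class.
(C) this class determines KB, not T (= KT).
(D) this class determines K, not T (= KT).

B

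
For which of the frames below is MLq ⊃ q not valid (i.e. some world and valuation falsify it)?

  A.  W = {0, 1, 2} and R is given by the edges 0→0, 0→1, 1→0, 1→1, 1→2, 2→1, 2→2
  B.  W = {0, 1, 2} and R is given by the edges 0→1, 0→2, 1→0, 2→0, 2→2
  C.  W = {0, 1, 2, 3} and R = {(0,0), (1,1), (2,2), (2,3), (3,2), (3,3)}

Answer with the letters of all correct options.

The schema MLq ⊃ q is the dual of axiom B; it is valid on a frame iff R is symmetric.
(A) R is symmetric (every R-edge is matched by its reverse), so the schema is valid here.
(B) R is symmetric (every R-edge is matched by its reverse), so the schema is valid here.
(C) R is symmetric (every R-edge is matched by its reverse), so the schema is valid here.

none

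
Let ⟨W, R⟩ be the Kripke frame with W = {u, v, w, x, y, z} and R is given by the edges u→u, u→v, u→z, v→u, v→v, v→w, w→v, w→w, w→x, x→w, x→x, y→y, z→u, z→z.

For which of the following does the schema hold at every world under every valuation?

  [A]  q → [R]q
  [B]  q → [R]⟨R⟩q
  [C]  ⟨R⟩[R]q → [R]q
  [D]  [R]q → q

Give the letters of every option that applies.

B, D

R is reflexive: each world relates to itself.
R is symmetric: every R-edge is matched by its reverse.
R is not euclidean: u R v and u R z but not v R z.
R is not a subset of the identity: u R v with u ≠ v.
(A) q → [R]q (equivalent to ◇p→p) corresponds to R being a subset of the identity. Here R ⊄ identity, so not valid.
(B) q → [R]⟨R⟩q is axiom B, which corresponds to symmetry. R is symmetric — valid.
(C) the dual of axiom 5: valid iff R is euclidean. R is not euclidean — not valid.
(D) axiom T: valid iff R is reflexive. R is reflexive — valid.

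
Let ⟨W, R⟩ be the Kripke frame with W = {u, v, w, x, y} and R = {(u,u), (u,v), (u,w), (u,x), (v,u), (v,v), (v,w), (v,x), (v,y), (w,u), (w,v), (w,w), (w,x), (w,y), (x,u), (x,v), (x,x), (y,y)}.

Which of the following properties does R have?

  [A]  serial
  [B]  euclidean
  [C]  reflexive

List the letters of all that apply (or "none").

(A) serial: every world has an R-successor.
(B) not euclidean: u R x and u R w but not x R w.
(C) reflexive: each world relates to itself.

A, C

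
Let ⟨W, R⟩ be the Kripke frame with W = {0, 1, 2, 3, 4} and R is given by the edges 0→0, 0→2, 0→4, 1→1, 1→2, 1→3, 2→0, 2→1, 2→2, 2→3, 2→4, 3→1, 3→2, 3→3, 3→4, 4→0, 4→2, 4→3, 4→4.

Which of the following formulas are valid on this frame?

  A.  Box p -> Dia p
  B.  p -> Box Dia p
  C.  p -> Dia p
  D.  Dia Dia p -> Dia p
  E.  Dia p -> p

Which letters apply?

A, B, C

R is reflexive: each world relates to itself.
R is symmetric: every R-edge is matched by its reverse.
R is not transitive: 0 R 2 and 2 R 1 but not 0 R 1.
R is serial: every world has an R-successor.
R is not a subset of the identity: 0 R 2 with 0 ≠ 2.
(A) Box p -> Dia p is axiom D, which corresponds to seriality. R is serial — valid.
(B) axiom B: valid iff R is symmetric. R is symmetric — valid.
(C) p -> Dia p (the dual of axiom T) characterises the reflexive frames. R is reflexive — valid.
(D) Dia Dia p -> Dia p is the dual of axiom 4, which corresponds to transitivity. R is not transitive — not valid.
(E) Dia p -> p is valid only on frames where every R-edge is a self-loop. Here R ⊄ identity — not valid.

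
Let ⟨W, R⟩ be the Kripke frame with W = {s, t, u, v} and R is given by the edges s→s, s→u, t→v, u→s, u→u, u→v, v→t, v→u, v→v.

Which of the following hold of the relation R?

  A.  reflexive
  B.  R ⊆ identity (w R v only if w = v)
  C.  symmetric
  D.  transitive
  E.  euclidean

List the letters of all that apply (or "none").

(A) not reflexive: not t R t.
(B) not ⊆ identity: s R u with s ≠ u.
(C) symmetric: every R-edge is matched by its reverse.
(D) not transitive: s R u and u R v but not s R v.
(E) not euclidean: u R s and u R v but not s R v.

C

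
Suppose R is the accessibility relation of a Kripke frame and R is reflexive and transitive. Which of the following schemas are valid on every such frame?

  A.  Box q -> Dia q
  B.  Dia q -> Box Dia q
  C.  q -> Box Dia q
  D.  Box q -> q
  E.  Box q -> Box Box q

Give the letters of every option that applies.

A, D, E

Reflexive relations are serial.
(A) axiom D: valid iff R is serial. Every such R is serial — valid.
(B) Dia q -> Box Dia q is axiom 5, which corresponds to the euclidean property. Such an R need not be euclidean — not valid.
(C) q -> Box Dia q is axiom B, which corresponds to symmetry. Such an R need not be symmetric — not valid.
(D) Box q -> q is axiom T; it is valid on a frame exactly when R is reflexive. Every such R is reflexive, so valid.
(E) Box q -> Box Box q is axiom 4, which corresponds to transitivity. Every such R is transitive — valid.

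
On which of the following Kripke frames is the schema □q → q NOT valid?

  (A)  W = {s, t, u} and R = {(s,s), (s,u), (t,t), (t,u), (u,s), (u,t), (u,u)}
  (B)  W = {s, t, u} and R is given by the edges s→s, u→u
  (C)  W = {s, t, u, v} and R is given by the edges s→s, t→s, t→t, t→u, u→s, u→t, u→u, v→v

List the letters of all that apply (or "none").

The schema □q → q is axiom T; it is valid on a frame iff R is reflexive.
(A) R is reflexive (each world relates to itself), so the schema is valid here.
(B) R is not reflexive (not t R t), so the schema fails here.
(C) R is reflexive (each world relates to itself), so the schema is valid here.

B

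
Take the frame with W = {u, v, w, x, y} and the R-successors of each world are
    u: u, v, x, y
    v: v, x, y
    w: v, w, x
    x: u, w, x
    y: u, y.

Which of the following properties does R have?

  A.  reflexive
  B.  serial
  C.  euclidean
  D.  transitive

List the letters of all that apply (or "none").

(A) reflexive: each world relates to itself.
(B) serial: every world has an R-successor.
(C) not euclidean: u R v and u R u but not v R u.
(D) not transitive: u R x and x R w but not u R w.

A, B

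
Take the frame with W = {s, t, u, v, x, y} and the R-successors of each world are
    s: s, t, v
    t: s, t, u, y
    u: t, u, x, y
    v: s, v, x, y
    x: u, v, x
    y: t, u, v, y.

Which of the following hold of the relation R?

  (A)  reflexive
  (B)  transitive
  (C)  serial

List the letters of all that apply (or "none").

(A) reflexive: each world relates to itself.
(B) not transitive: s R t and t R u but not s R u.
(C) serial: every world has an R-successor.

A, C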